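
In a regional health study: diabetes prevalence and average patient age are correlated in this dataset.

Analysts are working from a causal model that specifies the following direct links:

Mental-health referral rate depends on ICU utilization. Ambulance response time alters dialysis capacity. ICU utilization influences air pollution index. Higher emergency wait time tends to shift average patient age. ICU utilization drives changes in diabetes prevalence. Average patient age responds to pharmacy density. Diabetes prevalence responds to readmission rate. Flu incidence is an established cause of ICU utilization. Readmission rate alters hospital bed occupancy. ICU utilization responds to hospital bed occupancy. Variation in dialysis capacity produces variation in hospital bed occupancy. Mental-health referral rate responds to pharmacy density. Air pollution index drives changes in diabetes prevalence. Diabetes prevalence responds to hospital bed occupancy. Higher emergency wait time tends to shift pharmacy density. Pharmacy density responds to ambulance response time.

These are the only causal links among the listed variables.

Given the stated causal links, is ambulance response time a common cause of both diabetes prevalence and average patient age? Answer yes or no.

yes

Ambulance response time has a causal path to diabetes prevalence (ambulance response time → dialysis capacity → hospital bed occupancy → diabetes prevalence) and to average patient age (ambulance response time → pharmacy density → average patient age), so it is a common cause of both — a confounder.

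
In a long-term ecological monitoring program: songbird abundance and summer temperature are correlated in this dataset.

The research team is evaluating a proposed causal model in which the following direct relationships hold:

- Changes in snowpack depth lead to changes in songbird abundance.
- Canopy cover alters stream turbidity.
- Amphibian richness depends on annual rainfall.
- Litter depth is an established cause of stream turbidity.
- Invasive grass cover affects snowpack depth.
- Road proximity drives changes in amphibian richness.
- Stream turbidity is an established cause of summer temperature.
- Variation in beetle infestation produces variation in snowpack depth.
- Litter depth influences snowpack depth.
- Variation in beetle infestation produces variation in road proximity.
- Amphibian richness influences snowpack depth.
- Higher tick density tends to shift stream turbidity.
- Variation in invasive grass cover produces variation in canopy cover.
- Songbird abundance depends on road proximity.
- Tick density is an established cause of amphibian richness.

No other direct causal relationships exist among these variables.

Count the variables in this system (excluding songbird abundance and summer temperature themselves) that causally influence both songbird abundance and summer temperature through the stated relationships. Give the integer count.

The common causes are: invasive grass cover (to songbird abundance via invasive grass cover → snowpack depth → songbird abundance; to summer temperature via invasive grass cover → canopy cover → stream turbidity → summer temperature); litter depth (to songbird abundance via litter depth → snowpack depth → songbird abundance; to summer temperature via litter depth → stream turbidity → summer temperature); tick density (to songbird abundance via tick density → amphibian richness → snowpack depth → songbird abundance; to summer temperature via tick density → stream turbidity → summer temperature).
Every other variable lacks a causal path to at least one of songbird abundance and summer temperature.

3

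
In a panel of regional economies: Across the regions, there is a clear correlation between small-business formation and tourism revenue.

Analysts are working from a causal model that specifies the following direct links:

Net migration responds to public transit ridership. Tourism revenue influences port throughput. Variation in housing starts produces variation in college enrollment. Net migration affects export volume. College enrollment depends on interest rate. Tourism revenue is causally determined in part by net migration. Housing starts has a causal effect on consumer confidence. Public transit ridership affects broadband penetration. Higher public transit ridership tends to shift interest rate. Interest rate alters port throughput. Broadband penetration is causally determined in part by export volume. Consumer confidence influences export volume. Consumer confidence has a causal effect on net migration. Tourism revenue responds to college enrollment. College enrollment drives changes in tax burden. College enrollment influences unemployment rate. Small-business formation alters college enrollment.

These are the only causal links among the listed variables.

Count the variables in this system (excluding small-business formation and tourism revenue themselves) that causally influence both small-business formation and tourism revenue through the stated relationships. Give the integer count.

No listed variable has a causal path to both small-business formation and tourism revenue, so there are no common causes.

0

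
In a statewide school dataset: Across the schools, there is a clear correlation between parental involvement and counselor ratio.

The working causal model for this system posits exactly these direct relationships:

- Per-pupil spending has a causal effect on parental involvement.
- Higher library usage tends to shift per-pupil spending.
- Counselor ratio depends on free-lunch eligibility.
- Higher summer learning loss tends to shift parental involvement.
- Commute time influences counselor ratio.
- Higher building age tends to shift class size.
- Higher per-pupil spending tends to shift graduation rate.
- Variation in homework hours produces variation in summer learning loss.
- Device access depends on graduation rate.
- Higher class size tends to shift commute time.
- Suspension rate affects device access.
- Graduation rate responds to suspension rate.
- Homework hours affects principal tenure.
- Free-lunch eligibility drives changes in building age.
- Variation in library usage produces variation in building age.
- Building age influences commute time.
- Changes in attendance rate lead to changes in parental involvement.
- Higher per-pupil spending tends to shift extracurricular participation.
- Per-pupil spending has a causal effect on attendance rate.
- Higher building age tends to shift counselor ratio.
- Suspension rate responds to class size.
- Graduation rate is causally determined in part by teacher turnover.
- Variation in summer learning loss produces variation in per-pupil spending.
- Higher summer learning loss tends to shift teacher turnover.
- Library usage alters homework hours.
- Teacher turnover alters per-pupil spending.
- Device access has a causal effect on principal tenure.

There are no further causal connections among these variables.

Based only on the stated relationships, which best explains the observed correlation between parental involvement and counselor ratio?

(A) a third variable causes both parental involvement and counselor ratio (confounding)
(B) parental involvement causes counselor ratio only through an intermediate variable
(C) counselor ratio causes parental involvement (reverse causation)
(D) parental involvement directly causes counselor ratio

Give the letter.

Library usage causes parental involvement (library usage → per-pupil spending → parental involvement) and counselor ratio (library usage → building age → counselor ratio) — a common cause creating the correlation.
There is no stated path from parental involvement to counselor ratio or from counselor ratio to parental involvement, so neither direct nor reverse causation applies.

A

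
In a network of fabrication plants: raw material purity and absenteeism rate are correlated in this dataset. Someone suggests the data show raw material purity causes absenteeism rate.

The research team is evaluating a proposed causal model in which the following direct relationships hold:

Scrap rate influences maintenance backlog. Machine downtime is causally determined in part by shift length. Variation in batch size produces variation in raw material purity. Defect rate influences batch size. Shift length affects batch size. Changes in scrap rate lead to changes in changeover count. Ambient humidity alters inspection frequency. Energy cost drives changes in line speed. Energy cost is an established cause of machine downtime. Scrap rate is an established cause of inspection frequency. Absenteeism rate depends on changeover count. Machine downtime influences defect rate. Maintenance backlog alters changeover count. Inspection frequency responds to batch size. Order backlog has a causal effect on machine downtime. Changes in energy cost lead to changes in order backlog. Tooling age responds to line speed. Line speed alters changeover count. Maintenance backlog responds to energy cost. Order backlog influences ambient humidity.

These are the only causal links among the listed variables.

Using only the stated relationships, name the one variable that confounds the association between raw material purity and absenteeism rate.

energy cost

Energy cost has a causal path to raw material purity (energy cost → machine downtime → defect rate → batch size → raw material purity) and a separate causal path to absenteeism rate (energy cost → maintenance backlog → changeover count → absenteeism rate), so it is a common cause of both.
No stated relationship gives raw material purity a causal route to absenteeism rate, so the correlation is explained by the shared upstream cause rather than a direct effect.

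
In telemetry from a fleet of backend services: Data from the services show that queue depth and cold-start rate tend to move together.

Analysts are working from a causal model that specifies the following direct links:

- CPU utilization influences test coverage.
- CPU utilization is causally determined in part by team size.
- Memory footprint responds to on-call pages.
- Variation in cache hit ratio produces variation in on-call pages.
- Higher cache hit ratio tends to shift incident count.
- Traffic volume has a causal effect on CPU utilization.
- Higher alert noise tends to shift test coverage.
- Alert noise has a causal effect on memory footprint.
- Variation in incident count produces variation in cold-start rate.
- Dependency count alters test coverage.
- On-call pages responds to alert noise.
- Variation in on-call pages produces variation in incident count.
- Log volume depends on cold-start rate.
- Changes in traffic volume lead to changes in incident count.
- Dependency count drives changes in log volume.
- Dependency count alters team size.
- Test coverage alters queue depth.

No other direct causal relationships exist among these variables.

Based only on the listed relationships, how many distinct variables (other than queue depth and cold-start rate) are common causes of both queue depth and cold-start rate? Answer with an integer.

2

The common causes are: alert noise (to queue depth via alert noise → test coverage → queue depth; to cold-start rate via alert noise → on-call pages → incident count → cold-start rate); traffic volume (to queue depth via traffic volume → CPU utilization → test coverage → queue depth; to cold-start rate via traffic volume → incident count → cold-start rate).
Every other variable lacks a causal path to at least one of queue depth and cold-start rate.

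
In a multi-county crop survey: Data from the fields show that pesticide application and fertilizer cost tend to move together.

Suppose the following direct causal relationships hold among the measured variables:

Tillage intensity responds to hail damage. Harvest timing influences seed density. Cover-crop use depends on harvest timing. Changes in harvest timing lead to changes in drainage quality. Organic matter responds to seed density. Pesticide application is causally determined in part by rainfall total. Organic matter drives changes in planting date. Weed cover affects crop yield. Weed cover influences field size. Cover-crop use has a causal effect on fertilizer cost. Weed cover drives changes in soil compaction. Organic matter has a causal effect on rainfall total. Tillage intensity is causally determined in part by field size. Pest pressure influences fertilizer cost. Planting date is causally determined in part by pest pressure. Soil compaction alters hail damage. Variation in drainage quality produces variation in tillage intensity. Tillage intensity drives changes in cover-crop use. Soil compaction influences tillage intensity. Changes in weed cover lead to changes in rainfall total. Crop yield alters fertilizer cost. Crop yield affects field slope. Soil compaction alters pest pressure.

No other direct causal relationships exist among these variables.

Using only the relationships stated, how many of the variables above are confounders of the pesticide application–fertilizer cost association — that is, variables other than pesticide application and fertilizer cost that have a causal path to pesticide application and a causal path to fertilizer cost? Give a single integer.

The common causes are: harvest timing (to pesticide application via harvest timing → seed density → organic matter → rainfall total → pesticide application; to fertilizer cost via harvest timing → cover-crop use → fertilizer cost); weed cover (to pesticide application via weed cover → rainfall total → pesticide application; to fertilizer cost via weed cover → crop yield → fertilizer cost).
Every other variable lacks a causal path to at least one of pesticide application and fertilizer cost.

2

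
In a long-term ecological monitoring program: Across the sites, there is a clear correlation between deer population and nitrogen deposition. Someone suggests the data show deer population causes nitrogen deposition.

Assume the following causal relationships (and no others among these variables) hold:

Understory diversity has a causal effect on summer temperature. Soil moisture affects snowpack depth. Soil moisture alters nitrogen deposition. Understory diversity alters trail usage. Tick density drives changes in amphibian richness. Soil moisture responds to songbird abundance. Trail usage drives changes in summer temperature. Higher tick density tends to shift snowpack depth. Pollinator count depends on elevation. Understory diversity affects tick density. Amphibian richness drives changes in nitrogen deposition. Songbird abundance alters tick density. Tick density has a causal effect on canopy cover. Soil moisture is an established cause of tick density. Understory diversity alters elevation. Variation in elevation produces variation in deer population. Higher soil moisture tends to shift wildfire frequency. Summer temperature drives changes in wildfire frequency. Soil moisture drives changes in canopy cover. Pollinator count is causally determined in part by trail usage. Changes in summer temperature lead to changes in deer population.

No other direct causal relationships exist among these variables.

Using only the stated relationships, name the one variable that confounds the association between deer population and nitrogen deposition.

Understory diversity has a causal path to deer population (understory diversity → elevation → deer population) and a separate causal path to nitrogen deposition (understory diversity → tick density → amphibian richness → nitrogen deposition), so it is a common cause of both.
No stated relationship gives deer population a causal route to nitrogen deposition, so the correlation is explained by the shared upstream cause rather than a direct effect.

understory diversity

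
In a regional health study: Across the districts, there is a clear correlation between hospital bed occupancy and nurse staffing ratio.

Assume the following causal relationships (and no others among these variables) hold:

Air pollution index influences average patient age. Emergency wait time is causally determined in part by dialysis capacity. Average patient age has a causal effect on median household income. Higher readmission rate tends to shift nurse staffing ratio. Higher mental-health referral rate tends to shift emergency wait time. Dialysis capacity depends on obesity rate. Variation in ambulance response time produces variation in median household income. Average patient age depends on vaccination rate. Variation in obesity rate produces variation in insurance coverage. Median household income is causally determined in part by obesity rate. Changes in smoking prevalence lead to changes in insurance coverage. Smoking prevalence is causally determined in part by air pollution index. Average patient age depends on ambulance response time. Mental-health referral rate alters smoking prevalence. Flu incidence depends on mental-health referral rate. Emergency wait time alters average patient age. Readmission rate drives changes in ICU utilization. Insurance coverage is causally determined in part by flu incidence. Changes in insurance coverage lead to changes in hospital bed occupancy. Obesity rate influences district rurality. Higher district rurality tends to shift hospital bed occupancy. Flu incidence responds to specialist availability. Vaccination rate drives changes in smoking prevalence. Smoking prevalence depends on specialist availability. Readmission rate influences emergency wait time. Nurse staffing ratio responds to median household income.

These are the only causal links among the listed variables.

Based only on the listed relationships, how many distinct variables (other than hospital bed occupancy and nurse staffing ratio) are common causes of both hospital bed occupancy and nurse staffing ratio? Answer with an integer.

The common causes are: air pollution index (to hospital bed occupancy via air pollution index → smoking prevalence → insurance coverage → hospital bed occupancy; to nurse staffing ratio via air pollution index → average patient age → median household income → nurse staffing ratio); mental-health referral rate (to hospital bed occupancy via mental-health referral rate → flu incidence → insurance coverage → hospital bed occupancy; to nurse staffing ratio via mental-health referral rate → emergency wait time → average patient age → median household income → nurse staffing ratio); obesity rate (to hospital bed occupancy via obesity rate → district rurality → hospital bed occupancy; to nurse staffing ratio via obesity rate → median household income → nurse staffing ratio); vaccination rate (to hospital bed occupancy via vaccination rate → smoking prevalence → insurance coverage → hospital bed occupancy; to nurse staffing ratio via vaccination rate → average patient age → median household income → nurse staffing ratio).
Every other variable lacks a causal path to at least one of hospital bed occupancy and nurse staffing ratio.

4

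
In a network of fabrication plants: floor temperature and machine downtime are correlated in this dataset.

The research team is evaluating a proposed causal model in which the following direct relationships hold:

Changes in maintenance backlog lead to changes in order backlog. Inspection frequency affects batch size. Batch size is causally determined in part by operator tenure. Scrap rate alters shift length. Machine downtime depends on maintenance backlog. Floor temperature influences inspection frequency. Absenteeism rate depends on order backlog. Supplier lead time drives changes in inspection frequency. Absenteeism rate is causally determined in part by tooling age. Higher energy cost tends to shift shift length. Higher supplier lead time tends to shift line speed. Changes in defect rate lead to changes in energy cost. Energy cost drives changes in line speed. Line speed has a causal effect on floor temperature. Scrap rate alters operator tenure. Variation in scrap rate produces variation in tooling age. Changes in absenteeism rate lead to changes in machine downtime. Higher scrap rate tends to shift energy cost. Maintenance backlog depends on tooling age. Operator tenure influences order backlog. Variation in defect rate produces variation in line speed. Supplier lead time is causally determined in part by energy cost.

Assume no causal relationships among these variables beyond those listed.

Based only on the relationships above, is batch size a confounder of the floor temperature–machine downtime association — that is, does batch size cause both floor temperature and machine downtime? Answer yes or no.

no

Batch size has no stated causal path to either floor temperature or machine downtime. A confounder must cause both variables, so batch size does not qualify.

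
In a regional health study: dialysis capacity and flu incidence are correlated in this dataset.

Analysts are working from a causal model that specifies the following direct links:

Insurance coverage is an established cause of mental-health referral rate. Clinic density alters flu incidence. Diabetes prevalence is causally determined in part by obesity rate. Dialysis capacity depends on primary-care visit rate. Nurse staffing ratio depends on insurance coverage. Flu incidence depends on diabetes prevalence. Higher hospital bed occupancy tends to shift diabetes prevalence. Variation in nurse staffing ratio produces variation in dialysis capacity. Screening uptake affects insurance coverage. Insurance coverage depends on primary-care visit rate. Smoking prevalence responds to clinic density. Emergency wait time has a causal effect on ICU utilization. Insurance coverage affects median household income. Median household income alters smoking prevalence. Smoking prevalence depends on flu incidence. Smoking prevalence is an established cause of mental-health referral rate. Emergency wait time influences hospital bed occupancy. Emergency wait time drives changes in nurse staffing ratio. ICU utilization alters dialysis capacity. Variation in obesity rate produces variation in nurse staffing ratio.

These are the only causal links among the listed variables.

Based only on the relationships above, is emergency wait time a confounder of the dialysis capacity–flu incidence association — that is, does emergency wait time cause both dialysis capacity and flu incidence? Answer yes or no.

Emergency wait time has a causal path to dialysis capacity (emergency wait time → nurse staffing ratio → dialysis capacity) and to flu incidence (emergency wait time → hospital bed occupancy → diabetes prevalence → flu incidence), so it is a common cause of both — a confounder.

yes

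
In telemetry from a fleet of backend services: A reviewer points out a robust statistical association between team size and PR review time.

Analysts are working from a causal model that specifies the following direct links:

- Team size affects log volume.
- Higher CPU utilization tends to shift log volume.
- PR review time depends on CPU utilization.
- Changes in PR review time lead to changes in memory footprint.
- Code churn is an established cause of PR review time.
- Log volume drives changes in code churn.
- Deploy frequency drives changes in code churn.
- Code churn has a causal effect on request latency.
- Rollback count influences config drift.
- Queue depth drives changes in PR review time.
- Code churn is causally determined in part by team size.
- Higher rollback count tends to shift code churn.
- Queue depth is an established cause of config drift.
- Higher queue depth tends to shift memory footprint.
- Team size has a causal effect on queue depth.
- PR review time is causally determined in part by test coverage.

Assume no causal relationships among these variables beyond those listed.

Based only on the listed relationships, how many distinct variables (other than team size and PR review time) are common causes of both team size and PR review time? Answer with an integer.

0

No listed variable has a causal path to both team size and PR review time, so there are no common causes.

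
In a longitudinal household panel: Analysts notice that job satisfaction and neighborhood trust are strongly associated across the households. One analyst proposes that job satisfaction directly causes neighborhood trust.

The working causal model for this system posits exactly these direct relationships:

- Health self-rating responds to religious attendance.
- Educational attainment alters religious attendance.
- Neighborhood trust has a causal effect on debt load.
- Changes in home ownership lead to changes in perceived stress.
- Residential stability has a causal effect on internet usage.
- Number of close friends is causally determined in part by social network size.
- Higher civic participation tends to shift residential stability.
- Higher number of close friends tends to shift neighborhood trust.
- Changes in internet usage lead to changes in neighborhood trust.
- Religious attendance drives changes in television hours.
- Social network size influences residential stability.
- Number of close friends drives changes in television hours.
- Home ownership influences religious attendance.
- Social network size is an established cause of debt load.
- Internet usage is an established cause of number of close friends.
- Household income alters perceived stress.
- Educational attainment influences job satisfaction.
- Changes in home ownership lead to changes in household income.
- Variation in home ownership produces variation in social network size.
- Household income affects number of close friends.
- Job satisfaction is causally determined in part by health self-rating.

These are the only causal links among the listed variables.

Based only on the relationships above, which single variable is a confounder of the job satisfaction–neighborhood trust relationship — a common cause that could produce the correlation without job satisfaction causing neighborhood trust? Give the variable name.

Home ownership has a causal path to job satisfaction (home ownership → religious attendance → health self-rating → job satisfaction) and a separate causal path to neighborhood trust (home ownership → household income → number of close friends → neighborhood trust), so it is a common cause of both.
No stated relationship gives job satisfaction a causal route to neighborhood trust, so the correlation is explained by the shared upstream cause rather than a direct effect.

home ownership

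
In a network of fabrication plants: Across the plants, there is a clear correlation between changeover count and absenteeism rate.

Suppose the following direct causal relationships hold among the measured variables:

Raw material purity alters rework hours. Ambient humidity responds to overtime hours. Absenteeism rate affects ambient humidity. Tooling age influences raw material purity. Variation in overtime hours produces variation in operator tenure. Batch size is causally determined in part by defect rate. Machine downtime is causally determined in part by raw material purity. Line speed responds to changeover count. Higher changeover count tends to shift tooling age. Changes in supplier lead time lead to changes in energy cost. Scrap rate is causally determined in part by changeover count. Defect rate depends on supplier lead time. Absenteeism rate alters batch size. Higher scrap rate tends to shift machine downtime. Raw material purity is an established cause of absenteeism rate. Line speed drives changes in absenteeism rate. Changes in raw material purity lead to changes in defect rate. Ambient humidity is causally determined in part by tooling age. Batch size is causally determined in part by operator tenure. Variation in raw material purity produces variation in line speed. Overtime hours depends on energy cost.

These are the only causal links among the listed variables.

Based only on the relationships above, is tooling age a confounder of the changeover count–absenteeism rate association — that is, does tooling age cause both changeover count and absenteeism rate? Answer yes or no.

no

Tooling age has no stated causal path to changeover count. A confounder must cause both variables, so tooling age does not qualify.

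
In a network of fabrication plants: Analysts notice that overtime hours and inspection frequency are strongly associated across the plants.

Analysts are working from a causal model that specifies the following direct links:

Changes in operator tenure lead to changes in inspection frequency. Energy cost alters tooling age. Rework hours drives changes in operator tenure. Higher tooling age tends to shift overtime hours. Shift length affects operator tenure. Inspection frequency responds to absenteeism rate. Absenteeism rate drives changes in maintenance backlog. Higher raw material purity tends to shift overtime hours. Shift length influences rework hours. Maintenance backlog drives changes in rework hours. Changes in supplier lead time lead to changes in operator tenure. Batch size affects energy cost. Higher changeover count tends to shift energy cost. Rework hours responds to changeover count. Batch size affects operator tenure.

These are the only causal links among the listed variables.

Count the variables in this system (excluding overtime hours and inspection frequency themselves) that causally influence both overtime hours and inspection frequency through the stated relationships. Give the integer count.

2

The common causes are: batch size (to overtime hours via batch size → energy cost → tooling age → overtime hours; to inspection frequency via batch size → operator tenure → inspection frequency); changeover count (to overtime hours via changeover count → energy cost → tooling age → overtime hours; to inspection frequency via changeover count → rework hours → operator tenure → inspection frequency).
Every other variable lacks a causal path to at least one of overtime hours and inspection frequency.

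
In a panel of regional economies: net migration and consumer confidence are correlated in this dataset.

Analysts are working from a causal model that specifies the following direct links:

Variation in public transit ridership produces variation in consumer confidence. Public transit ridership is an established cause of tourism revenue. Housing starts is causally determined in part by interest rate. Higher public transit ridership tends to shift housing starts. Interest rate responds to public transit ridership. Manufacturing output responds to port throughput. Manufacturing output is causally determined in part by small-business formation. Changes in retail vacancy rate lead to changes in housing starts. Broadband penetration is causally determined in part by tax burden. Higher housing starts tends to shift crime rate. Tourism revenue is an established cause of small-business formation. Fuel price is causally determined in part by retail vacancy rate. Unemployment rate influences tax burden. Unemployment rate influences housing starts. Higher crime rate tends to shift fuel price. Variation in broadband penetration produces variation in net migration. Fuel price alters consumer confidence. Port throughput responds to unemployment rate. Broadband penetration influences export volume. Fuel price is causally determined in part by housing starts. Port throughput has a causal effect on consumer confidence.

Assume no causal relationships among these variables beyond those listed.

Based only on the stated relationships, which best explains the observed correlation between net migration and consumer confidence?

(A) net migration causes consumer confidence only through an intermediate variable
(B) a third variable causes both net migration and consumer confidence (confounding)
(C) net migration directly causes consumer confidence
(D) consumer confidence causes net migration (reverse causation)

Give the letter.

B

Unemployment rate causes net migration (unemployment rate → tax burden → broadband penetration → net migration) and consumer confidence (unemployment rate → port throughput → consumer confidence) — a common cause creating the correlation.
There is no stated path from net migration to consumer confidence or from consumer confidence to net migration, so neither direct nor reverse causation applies.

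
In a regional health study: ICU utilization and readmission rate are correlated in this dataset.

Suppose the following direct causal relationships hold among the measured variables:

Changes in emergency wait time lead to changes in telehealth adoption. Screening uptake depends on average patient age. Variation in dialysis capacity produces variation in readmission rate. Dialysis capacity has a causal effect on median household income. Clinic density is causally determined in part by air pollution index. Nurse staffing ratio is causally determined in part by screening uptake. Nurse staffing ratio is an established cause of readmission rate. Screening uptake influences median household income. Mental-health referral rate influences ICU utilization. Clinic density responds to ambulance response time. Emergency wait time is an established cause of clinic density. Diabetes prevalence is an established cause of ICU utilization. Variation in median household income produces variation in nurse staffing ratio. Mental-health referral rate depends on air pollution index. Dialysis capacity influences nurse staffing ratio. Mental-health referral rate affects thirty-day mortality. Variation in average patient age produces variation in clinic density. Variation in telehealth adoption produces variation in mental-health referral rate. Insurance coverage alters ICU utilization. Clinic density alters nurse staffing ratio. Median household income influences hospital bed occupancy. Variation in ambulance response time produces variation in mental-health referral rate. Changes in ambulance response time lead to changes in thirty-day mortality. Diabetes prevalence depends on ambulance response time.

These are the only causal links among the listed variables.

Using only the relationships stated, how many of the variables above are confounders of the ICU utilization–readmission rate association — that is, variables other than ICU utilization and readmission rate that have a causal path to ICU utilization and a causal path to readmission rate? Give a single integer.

The common causes are: air pollution index (to ICU utilization via air pollution index → mental-health referral rate → ICU utilization; to readmission rate via air pollution index → clinic density → nurse staffing ratio → readmission rate); ambulance response time (to ICU utilization via ambulance response time → diabetes prevalence → ICU utilization; to readmission rate via ambulance response time → clinic density → nurse staffing ratio → readmission rate); emergency wait time (to ICU utilization via emergency wait time → telehealth adoption → mental-health referral rate → ICU utilization; to readmission rate via emergency wait time → clinic density → nurse staffing ratio → readmission rate).
Every other variable lacks a causal path to at least one of ICU utilization and readmission rate.

3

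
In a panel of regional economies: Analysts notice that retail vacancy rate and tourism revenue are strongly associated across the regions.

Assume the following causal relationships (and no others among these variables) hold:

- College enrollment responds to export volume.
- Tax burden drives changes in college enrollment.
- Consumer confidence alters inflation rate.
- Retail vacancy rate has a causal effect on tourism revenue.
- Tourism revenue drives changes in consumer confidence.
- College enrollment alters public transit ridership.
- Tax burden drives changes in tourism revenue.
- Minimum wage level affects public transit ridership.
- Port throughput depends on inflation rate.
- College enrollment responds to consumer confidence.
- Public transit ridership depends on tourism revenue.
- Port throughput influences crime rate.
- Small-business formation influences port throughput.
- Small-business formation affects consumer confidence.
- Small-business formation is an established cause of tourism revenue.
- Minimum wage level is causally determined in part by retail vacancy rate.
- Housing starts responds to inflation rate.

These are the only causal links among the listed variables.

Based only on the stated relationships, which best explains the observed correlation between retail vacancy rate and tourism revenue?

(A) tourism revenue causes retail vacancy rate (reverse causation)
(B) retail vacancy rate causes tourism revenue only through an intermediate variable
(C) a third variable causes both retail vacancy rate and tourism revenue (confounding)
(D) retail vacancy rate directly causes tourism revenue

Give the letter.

There is a stated direct causal link retail vacancy rate → tourism revenue, and no variable causes both retail vacancy rate and tourism revenue, so the correlation reflects direct causation.

D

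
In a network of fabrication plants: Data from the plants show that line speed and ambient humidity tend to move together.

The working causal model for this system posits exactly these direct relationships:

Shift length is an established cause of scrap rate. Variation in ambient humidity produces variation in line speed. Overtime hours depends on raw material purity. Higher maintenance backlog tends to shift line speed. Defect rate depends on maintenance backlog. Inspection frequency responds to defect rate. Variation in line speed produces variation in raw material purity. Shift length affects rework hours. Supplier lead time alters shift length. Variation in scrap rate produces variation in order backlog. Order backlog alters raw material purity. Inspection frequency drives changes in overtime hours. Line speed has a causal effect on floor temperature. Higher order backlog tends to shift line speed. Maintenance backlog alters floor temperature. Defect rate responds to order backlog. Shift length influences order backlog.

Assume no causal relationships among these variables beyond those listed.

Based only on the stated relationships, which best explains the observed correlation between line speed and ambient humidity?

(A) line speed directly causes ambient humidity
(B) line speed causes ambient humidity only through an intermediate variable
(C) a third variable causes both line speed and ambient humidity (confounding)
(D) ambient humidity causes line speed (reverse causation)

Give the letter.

D

The stated link runs ambient humidity → line speed; line speed has no causal path to ambient humidity. No variable causes both, so confounding is ruled out. The correlation reflects reverse causation.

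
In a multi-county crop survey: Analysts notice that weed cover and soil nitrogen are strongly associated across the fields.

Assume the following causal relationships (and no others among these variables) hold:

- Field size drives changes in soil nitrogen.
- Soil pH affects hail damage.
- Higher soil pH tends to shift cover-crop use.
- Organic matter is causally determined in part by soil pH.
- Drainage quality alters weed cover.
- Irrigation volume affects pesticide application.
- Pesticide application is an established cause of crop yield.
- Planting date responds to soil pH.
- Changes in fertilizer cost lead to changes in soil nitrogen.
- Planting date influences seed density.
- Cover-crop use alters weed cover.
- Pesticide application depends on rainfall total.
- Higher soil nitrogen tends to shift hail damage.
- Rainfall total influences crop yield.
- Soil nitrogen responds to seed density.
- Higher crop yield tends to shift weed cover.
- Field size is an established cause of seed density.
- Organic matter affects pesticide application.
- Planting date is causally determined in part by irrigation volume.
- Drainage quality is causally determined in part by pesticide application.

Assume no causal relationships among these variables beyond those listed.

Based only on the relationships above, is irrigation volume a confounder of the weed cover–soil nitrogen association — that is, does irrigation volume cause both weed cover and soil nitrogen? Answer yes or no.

yes

Irrigation volume has a causal path to weed cover (irrigation volume → pesticide application → drainage quality → weed cover) and to soil nitrogen (irrigation volume → planting date → seed density → soil nitrogen), so it is a common cause of both — a confounder.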